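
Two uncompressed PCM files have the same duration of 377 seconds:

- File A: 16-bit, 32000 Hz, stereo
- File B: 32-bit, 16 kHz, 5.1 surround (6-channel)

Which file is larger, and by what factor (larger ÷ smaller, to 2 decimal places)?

File A: 32,000 × 2 × 2 = 128,000 bytes/s.
File B: 16,000 × 4 × 6 = 384,000 bytes/s.
File B is larger; ratio = 144,768,000 / 48,256,000 = 3.00.

File B, by a factor of 3.00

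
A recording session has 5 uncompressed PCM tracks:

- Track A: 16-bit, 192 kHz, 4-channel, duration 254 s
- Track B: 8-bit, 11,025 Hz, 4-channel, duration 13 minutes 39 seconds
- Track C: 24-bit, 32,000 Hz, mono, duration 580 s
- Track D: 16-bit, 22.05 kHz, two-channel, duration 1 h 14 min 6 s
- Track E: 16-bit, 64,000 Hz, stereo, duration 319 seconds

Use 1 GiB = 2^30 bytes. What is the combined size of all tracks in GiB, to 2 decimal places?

0.89 GiB

Track A: 192,000 × 254 × 2 × 4 = 390,144,000 bytes.
Track B: 13 minutes 39 seconds = 819 s; 11,025 × 819 × 1 × 4 = 36,117,900 bytes.
Track C: 32,000 × 580 × 3 × 1 = 55,680,000 bytes.
Track D: 1 h 14 min 6 s = 4,446 s; 22,050 × 4,446 × 2 × 2 = 392,137,200 bytes.
Track E: 64,000 × 319 × 2 × 2 = 81,664,000 bytes.
Total = 955,743,100 bytes = 0.89 GiB.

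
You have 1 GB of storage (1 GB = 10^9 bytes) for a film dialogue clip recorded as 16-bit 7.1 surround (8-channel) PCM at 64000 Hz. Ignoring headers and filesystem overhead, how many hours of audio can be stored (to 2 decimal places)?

Uncompressed byte rate = 64,000 × 2 × 8 = 1,024,000 bytes/s.
Capacity = 1 × 1,000,000,000 = 1,000,000,000 bytes.
1,000,000,000 / 1,024,000 ≈ 976.56 s → 0.27 hours.

0.27 hours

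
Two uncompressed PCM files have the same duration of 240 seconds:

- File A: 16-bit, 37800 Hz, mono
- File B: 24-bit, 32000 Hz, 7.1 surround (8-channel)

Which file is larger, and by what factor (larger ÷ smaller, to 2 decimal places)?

File A: 37,800 × 2 × 1 = 75,600 bytes/s.
File B: 32,000 × 3 × 8 = 768,000 bytes/s.
File B is larger; ratio = 184,320,000 / 18,144,000 = 10.16.

File B, by a factor of 10.16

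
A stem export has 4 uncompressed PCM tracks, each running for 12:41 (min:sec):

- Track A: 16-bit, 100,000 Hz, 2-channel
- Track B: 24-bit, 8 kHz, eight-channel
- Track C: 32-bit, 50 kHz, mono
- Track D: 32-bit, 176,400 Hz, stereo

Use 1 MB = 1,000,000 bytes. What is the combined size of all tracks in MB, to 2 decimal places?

1676.64 MB

12:41 (min:sec) = 761 s.
Track A: 100,000 × 761 × 2 × 2 = 304,400,000 bytes.
Track B: 8,000 × 761 × 3 × 8 = 146,112,000 bytes.
Track C: 50,000 × 761 × 4 × 1 = 152,200,000 bytes.
Track D: 176,400 × 761 × 4 × 2 = 1,073,923,200 bytes.
Total = 1,676,635,200 bytes = 1676.64 MB.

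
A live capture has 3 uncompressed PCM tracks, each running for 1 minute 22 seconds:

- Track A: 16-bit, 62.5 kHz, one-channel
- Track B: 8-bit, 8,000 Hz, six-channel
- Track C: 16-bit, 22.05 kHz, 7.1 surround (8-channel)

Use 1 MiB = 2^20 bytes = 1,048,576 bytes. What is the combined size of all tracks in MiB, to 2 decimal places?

41.12 MiB

1 minute 22 seconds = 82 s.
Track A: 62,500 × 82 × 2 × 1 = 10,250,000 bytes.
Track B: 8,000 × 82 × 1 × 6 = 3,936,000 bytes.
Track C: 22,050 × 82 × 2 × 8 = 28,929,600 bytes.
Total = 43,115,600 bytes = 41.12 MiB.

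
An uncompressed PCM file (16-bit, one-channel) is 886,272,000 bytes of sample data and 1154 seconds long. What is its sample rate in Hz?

Bytes = sample_rate × seconds × bytes_per_sample × channels.
sample_rate = 886,272,000 / (1,154 × 2 × 1) = 886,272,000 / 2,308 = 384,000 Hz.

384,000 Hz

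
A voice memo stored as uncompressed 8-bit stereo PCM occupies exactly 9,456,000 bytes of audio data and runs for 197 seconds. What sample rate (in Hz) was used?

Bytes = sample_rate × seconds × bytes_per_sample × channels.
sample_rate = 9,456,000 / (197 × 1 × 2) = 9,456,000 / 394 = 24,000 Hz.

24,000 Hz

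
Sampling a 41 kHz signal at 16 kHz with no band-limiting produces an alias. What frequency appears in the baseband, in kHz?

Nyquist = 16,000/2 = 8,000 Hz; 41,000 Hz exceeds it.
Alias = |41,000 − 3×16,000| = |41,000 − 48,000| = 7,000 Hz = 7 kHz.

7 kHz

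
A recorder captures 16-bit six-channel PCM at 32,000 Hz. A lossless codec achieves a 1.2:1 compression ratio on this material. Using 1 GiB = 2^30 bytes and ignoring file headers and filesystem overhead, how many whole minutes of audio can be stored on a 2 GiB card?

111 minutes

Uncompressed byte rate = 32,000 × 2 × 6 = 384,000 bytes/s.
After 1.2:1 compression, effective rate ≈ 320000 bytes/s.
Capacity = 2 × 1,073,741,824 = 2,147,483,648 bytes.
2,147,483,648 / effective rate ≈ 6710.89 s → 111 minutes.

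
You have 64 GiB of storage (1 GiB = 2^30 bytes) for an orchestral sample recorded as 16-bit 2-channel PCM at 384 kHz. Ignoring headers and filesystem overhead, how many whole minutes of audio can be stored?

Uncompressed byte rate = 384,000 × 2 × 2 = 1,536,000 bytes/s.
Capacity = 64 × 1,073,741,824 = 68,719,476,736 bytes.
68,719,476,736 / 1,536,000 ≈ 44739.24 s → 745 minutes.

745 minutes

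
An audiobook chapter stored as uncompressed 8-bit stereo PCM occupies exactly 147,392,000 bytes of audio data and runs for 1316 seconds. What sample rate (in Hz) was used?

56,000 Hz

Bytes = sample_rate × seconds × bytes_per_sample × channels.
sample_rate = 147,392,000 / (1,316 × 1 × 2) = 147,392,000 / 2,632 = 56,000 Hz.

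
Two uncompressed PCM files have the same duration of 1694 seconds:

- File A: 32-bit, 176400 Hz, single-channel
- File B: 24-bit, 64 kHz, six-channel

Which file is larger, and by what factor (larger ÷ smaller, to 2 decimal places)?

File B, by a factor of 1.63

File A: 176,400 × 4 × 1 = 705,600 bytes/s.
File B: 64,000 × 3 × 6 = 1,152,000 bytes/s.
File B is larger; ratio = 1,951,488,000 / 1,195,286,400 = 1.63.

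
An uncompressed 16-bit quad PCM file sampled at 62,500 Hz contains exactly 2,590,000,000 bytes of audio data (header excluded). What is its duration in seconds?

Byte rate = 62,500 × 2 × 4 = 500,000 bytes/s.
Duration = 2,590,000,000 / 500,000 = 5,180 s.

5,180 seconds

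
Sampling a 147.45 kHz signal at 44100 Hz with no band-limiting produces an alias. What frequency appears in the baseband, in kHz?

Nyquist = 44,100/2 = 22,050 Hz; 147,450 Hz exceeds it.
Alias = |147,450 − 3×44,100| = |147,450 − 132,300| = 15,150 Hz = 15.15 kHz.

15.15 kHz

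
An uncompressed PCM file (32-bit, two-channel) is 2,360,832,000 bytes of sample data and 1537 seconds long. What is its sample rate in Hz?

192,000 Hz

Bytes = sample_rate × seconds × bytes_per_sample × channels.
sample_rate = 2,360,832,000 / (1,537 × 4 × 2) = 2,360,832,000 / 12,296 = 192,000 Hz.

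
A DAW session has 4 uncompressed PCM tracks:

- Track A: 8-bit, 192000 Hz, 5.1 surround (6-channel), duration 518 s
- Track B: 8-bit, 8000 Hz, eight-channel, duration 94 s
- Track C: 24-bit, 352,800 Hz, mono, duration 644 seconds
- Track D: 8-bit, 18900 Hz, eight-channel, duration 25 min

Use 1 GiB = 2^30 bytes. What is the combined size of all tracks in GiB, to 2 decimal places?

1.41 GiB

Track A: 192,000 × 518 × 1 × 6 = 596,736,000 bytes.
Track B: 8,000 × 94 × 1 × 8 = 6,016,000 bytes.
Track C: 352,800 × 644 × 3 × 1 = 681,609,600 bytes.
Track D: 25 min = 1,500 s; 18,900 × 1,500 × 1 × 8 = 226,800,000 bytes.
Total = 1,511,161,600 bytes = 1.41 GiB.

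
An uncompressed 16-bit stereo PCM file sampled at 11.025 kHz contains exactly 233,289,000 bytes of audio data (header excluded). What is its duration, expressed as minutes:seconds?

88:10

Byte rate = 11,025 × 2 × 2 = 44,100 bytes/s.
Duration = 233,289,000 / 44,100 = 5,290 s.
5,290 s = 88:10.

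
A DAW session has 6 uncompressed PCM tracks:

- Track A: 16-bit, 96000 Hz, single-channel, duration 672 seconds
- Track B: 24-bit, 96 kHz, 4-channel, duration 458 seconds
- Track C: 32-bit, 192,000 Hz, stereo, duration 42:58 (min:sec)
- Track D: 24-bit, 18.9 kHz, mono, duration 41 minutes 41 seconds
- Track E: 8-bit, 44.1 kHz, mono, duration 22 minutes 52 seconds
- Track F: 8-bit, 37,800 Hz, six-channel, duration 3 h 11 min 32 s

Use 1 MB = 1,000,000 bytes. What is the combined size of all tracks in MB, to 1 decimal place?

7425.1 MB

Track A: 96,000 × 672 × 2 × 1 = 129,024,000 bytes.
Track B: 96,000 × 458 × 3 × 4 = 527,616,000 bytes.
Track C: 42:58 (min:sec) = 2,578 s; 192,000 × 2,578 × 4 × 2 = 3,959,808,000 bytes.
Track D: 41 minutes 41 seconds = 2,501 s; 18,900 × 2,501 × 3 × 1 = 141,806,700 bytes.
Track E: 22 minutes 52 seconds = 1,372 s; 44,100 × 1,372 × 1 × 1 = 60,505,200 bytes.
Track F: 3 h 11 min 32 s = 11,492 s; 37,800 × 11,492 × 1 × 6 = 2,606,385,600 bytes.
Total = 7,425,145,500 bytes = 7425.1 MB.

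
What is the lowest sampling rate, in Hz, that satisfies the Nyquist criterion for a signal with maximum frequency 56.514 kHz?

113,028 Hz

Minimum sample rate = 2 × 56,514 Hz = 113,028 Hz.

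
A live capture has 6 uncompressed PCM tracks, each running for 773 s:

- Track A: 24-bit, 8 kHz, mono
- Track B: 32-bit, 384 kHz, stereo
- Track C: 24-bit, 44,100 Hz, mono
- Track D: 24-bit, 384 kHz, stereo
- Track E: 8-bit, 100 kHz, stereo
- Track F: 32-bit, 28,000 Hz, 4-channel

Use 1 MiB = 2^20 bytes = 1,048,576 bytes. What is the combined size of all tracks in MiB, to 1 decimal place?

4556.1 MiB

Track A: 8,000 × 773 × 3 × 1 = 18,552,000 bytes.
Track B: 384,000 × 773 × 4 × 2 = 2,374,656,000 bytes.
Track C: 44,100 × 773 × 3 × 1 = 102,267,900 bytes.
Track D: 384,000 × 773 × 3 × 2 = 1,780,992,000 bytes.
Track E: 100,000 × 773 × 1 × 2 = 154,600,000 bytes.
Track F: 28,000 × 773 × 4 × 4 = 346,304,000 bytes.
Total = 4,777,371,900 bytes = 4556.1 MiB.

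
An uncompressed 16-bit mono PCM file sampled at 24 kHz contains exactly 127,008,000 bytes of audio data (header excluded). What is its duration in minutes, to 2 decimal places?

Byte rate = 24,000 × 2 × 1 = 48,000 bytes/s.
Duration = 127,008,000 / 48,000 = 2,646 s.
2,646 s / 60 = 44.10 minutes.

44.10 minutes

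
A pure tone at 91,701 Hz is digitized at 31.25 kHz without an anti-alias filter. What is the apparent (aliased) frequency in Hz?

2,049 Hz

Nyquist = 31,250/2 = 15,625 Hz; 91,701 Hz exceeds it.
Alias = |91,701 − 3×31,250| = |91,701 − 93,750| = 2,049 Hz.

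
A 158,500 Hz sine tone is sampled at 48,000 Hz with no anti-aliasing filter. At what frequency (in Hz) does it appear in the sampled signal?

Nyquist = 48,000/2 = 24,000 Hz; 158,500 Hz exceeds it.
Alias = |158,500 − 3×48,000| = |158,500 − 144,000| = 14,500 Hz.

14,500 Hz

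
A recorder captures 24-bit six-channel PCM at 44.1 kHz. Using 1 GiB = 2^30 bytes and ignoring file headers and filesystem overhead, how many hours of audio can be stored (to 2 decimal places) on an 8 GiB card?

3.01 hours

Uncompressed byte rate = 44,100 × 3 × 6 = 793,800 bytes/s.
Capacity = 8 × 1,073,741,824 = 8,589,934,592 bytes.
8,589,934,592 / 793,800 ≈ 10821.28 s → 3.01 hours.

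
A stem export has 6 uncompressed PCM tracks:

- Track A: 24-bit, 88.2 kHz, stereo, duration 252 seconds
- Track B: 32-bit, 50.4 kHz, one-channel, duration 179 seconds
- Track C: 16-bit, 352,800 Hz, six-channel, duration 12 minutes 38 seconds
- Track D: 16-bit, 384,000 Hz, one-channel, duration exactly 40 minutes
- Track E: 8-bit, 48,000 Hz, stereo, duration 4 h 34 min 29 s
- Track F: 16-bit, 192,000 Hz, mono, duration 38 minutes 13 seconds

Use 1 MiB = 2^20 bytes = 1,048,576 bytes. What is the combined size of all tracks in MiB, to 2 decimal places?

Track A: 88,200 × 252 × 3 × 2 = 133,358,400 bytes.
Track B: 50,400 × 179 × 4 × 1 = 36,086,400 bytes.
Track C: 12 minutes 38 seconds = 758 s; 352,800 × 758 × 2 × 6 = 3,209,068,800 bytes.
Track D: exactly 40 minutes = 2,400 s; 384,000 × 2,400 × 2 × 1 = 1,843,200,000 bytes.
Track E: 4 h 34 min 29 s = 16,469 s; 48,000 × 16,469 × 1 × 2 = 1,581,024,000 bytes.
Track F: 38 minutes 13 seconds = 2,293 s; 192,000 × 2,293 × 2 × 1 = 880,512,000 bytes.
Total = 7,683,249,600 bytes = 7327.32 MiB.

7327.32 MiB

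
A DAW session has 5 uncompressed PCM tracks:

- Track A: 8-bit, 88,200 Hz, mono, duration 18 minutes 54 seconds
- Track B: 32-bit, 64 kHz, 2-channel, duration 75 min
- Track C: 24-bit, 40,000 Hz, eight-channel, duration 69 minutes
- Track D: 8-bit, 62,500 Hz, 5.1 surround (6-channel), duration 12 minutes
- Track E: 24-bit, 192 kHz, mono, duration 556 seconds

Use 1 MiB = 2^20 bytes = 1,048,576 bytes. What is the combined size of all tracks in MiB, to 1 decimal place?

6645.8 MiB

Track A: 18 minutes 54 seconds = 1,134 s; 88,200 × 1,134 × 1 × 1 = 100,018,800 bytes.
Track B: 75 min = 4,500 s; 64,000 × 4,500 × 4 × 2 = 2,304,000,000 bytes.
Track C: 69 minutes = 4,140 s; 40,000 × 4,140 × 3 × 8 = 3,974,400,000 bytes.
Track D: 12 minutes = 720 s; 62,500 × 720 × 1 × 6 = 270,000,000 bytes.
Track E: 192,000 × 556 × 3 × 1 = 320,256,000 bytes.
Total = 6,968,674,800 bytes = 6645.8 MiB.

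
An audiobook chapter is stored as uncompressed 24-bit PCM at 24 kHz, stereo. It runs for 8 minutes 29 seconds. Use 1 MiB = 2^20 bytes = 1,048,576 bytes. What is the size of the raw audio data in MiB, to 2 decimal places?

69.90 MiB

Duration = 8 minutes 29 seconds = 509 s.
Bytes = 24,000 samples/s × 509 s × 3 bytes/sample × 2 ch = 73,296,000 bytes.
73,296,000 / 1,048,576 = 69.90 MiB.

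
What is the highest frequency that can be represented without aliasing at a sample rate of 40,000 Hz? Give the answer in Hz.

20,000 Hz

Nyquist frequency = sample rate / 2 = 40,000 / 2 = 20,000 Hz.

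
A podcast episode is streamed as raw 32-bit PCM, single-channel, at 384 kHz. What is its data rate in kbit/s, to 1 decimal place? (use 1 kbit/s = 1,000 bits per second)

Bit rate = 384,000 × 32 × 1 = 12,288,000 bits/s.
= 12288.0 kbit/s.

12288.0 kbit/s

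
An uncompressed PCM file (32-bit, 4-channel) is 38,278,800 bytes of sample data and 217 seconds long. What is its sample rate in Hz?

Bytes = sample_rate × seconds × bytes_per_sample × channels.
sample_rate = 38,278,800 / (217 × 4 × 4) = 38,278,800 / 3,472 = 11,025 Hz.

11,025 Hz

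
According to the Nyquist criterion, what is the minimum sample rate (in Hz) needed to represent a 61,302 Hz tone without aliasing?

122,604 Hz

Minimum sample rate = 2 × 61,302 Hz = 122,604 Hz.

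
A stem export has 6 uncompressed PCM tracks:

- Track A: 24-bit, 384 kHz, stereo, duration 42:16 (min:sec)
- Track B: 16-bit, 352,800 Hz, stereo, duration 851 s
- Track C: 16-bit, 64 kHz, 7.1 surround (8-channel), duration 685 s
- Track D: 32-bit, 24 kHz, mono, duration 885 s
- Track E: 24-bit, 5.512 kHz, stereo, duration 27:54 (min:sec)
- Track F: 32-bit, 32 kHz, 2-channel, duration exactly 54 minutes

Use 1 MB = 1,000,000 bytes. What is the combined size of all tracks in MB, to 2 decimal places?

8715.08 MB

Track A: 42:16 (min:sec) = 2,536 s; 384,000 × 2,536 × 3 × 2 = 5,842,944,000 bytes.
Track B: 352,800 × 851 × 2 × 2 = 1,200,931,200 bytes.
Track C: 64,000 × 685 × 2 × 8 = 701,440,000 bytes.
Track D: 24,000 × 885 × 4 × 1 = 84,960,000 bytes.
Track E: 27:54 (min:sec) = 1,674 s; 5,512 × 1,674 × 3 × 2 = 55,362,528 bytes.
Track F: exactly 54 minutes = 3,240 s; 32,000 × 3,240 × 4 × 2 = 829,440,000 bytes.
Total = 8,715,077,728 bytes = 8715.08 MB.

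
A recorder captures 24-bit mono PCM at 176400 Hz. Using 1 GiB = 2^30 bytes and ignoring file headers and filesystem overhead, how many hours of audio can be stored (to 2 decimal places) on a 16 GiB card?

Uncompressed byte rate = 176,400 × 3 × 1 = 529,200 bytes/s.
Capacity = 16 × 1,073,741,824 = 17,179,869,184 bytes.
17,179,869,184 / 529,200 ≈ 32463.85 s → 9.02 hours.

9.02 hours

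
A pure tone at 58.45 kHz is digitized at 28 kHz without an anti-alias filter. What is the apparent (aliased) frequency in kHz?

2.45 kHz

Nyquist = 28,000/2 = 14,000 Hz; 58,450 Hz exceeds it.
Alias = |58,450 − 2×28,000| = |58,450 − 56,000| = 2,450 Hz = 2.45 kHz.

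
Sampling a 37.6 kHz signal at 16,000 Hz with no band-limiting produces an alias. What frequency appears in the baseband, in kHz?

5.6 kHz

Nyquist = 16,000/2 = 8,000 Hz; 37,600 Hz exceeds it.
Alias = |37,600 − 2×16,000| = |37,600 − 32,000| = 5,600 Hz = 5.6 kHz.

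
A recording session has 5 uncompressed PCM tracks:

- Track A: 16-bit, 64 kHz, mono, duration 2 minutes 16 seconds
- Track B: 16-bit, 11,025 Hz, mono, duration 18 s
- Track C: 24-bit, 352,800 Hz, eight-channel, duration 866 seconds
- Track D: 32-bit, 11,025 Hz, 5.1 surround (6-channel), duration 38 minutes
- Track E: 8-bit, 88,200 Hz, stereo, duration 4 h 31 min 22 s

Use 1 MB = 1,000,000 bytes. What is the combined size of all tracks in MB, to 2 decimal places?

10825.83 MB

Track A: 2 minutes 16 seconds = 136 s; 64,000 × 136 × 2 × 1 = 17,408,000 bytes.
Track B: 11,025 × 18 × 2 × 1 = 396,900 bytes.
Track C: 352,800 × 866 × 3 × 8 = 7,332,595,200 bytes.
Track D: 38 minutes = 2,280 s; 11,025 × 2,280 × 4 × 6 = 603,288,000 bytes.
Track E: 4 h 31 min 22 s = 16,282 s; 88,200 × 16,282 × 1 × 2 = 2,872,144,800 bytes.
Total = 10,825,832,900 bytes = 10825.83 MB.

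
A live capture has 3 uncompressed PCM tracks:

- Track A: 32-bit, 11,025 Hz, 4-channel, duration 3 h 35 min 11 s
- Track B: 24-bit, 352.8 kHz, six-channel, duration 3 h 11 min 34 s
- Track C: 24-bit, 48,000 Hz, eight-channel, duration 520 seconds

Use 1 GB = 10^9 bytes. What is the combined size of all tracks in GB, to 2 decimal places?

75.87 GB

Track A: 3 h 35 min 11 s = 12,911 s; 11,025 × 12,911 × 4 × 4 = 2,277,500,400 bytes.
Track B: 3 h 11 min 34 s = 11,494 s; 352,800 × 11,494 × 3 × 6 = 72,991,497,600 bytes.
Track C: 48,000 × 520 × 3 × 8 = 599,040,000 bytes.
Total = 75,868,038,000 bytes = 75.87 GB.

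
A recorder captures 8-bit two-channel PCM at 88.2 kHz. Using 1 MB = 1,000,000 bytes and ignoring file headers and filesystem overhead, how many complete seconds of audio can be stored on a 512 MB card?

2,902 seconds

Uncompressed byte rate = 88,200 × 1 × 2 = 176,400 bytes/s.
Capacity = 512 × 1,000,000 = 512,000,000 bytes.
512,000,000 / 176,400 ≈ 2902.49 s → 2,902 seconds.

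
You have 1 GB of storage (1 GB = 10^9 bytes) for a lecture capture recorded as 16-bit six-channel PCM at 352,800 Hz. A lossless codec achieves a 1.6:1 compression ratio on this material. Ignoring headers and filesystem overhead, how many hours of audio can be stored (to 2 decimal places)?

0.10 hours

Uncompressed byte rate = 352,800 × 2 × 6 = 4,233,600 bytes/s.
After 1.6:1 compression, effective rate ≈ 2646000 bytes/s.
Capacity = 1 × 1,000,000,000 = 1,000,000,000 bytes.
1,000,000,000 / effective rate ≈ 377.93 s → 0.10 hours.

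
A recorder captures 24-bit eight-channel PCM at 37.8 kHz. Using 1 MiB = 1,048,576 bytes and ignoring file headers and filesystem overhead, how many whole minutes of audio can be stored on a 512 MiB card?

Uncompressed byte rate = 37,800 × 3 × 8 = 907,200 bytes/s.
Capacity = 512 × 1,048,576 = 536,870,912 bytes.
536,870,912 / 907,200 ≈ 591.79 s → 9 minutes.

9 minutes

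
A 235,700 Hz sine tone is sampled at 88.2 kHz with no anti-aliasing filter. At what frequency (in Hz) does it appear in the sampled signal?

28,900 Hz

Nyquist = 88,200/2 = 44,100 Hz; 235,700 Hz exceeds it.
Alias = |235,700 − 3×88,200| = |235,700 − 264,600| = 28,900 Hz.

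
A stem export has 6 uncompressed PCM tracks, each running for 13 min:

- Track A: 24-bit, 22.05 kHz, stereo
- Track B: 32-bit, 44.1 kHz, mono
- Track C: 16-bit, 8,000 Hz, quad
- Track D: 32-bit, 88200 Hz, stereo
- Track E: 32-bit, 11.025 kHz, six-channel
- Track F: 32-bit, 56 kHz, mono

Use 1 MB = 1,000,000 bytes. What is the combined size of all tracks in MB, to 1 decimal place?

1222.2 MB

13 min = 780 s.
Track A: 22,050 × 780 × 3 × 2 = 103,194,000 bytes.
Track B: 44,100 × 780 × 4 × 1 = 137,592,000 bytes.
Track C: 8,000 × 780 × 2 × 4 = 49,920,000 bytes.
Track D: 88,200 × 780 × 4 × 2 = 550,368,000 bytes.
Track E: 11,025 × 780 × 4 × 6 = 206,388,000 bytes.
Track F: 56,000 × 780 × 4 × 1 = 174,720,000 bytes.
Total = 1,222,182,000 bytes = 1222.2 MB.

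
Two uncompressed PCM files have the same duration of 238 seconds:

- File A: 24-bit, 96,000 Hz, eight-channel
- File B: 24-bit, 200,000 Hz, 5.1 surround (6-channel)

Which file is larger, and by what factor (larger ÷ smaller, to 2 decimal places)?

File A: 96,000 × 3 × 8 = 2,304,000 bytes/s.
File B: 200,000 × 3 × 6 = 3,600,000 bytes/s.
File B is larger; ratio = 856,800,000 / 548,352,000 = 1.56.

File B, by a factor of 1.56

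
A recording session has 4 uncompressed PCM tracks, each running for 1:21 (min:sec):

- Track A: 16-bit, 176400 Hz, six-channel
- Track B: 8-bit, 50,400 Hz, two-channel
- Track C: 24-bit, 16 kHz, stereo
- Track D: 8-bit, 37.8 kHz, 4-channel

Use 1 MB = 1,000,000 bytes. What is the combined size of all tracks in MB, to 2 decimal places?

1:21 (min:sec) = 81 s.
Track A: 176,400 × 81 × 2 × 6 = 171,460,800 bytes.
Track B: 50,400 × 81 × 1 × 2 = 8,164,800 bytes.
Track C: 16,000 × 81 × 3 × 2 = 7,776,000 bytes.
Track D: 37,800 × 81 × 1 × 4 = 12,247,200 bytes.
Total = 199,648,800 bytes = 199.65 MB.

199.65 MB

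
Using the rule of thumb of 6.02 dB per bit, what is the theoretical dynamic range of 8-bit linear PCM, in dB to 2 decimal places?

8 × 6.02 = 48.16 dB.

48.16 dB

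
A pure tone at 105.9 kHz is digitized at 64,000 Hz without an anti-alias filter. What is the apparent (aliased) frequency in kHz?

22.1 kHz

Nyquist = 64,000/2 = 32,000 Hz; 105,900 Hz exceeds it.
Alias = |105,900 − 2×64,000| = |105,900 − 128,000| = 22,100 Hz = 22.1 kHz.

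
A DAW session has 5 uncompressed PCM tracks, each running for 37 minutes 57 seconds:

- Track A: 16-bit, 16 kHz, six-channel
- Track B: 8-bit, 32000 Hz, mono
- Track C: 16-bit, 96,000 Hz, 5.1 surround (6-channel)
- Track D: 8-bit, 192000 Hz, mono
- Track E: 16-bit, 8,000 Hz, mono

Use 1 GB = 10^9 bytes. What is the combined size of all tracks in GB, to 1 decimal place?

37 minutes 57 seconds = 2,277 s.
Track A: 16,000 × 2,277 × 2 × 6 = 437,184,000 bytes.
Track B: 32,000 × 2,277 × 1 × 1 = 72,864,000 bytes.
Track C: 96,000 × 2,277 × 2 × 6 = 2,623,104,000 bytes.
Track D: 192,000 × 2,277 × 1 × 1 = 437,184,000 bytes.
Track E: 8,000 × 2,277 × 2 × 1 = 36,432,000 bytes.
Total = 3,606,768,000 bytes = 3.6 GB.

3.6 GB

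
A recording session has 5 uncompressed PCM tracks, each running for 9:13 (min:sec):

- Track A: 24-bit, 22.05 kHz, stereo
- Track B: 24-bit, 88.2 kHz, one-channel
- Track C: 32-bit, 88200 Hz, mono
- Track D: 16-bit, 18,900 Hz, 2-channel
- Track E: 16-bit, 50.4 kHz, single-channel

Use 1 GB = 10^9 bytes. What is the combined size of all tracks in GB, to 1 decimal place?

9:13 (min:sec) = 553 s.
Track A: 22,050 × 553 × 3 × 2 = 73,161,900 bytes.
Track B: 88,200 × 553 × 3 × 1 = 146,323,800 bytes.
Track C: 88,200 × 553 × 4 × 1 = 195,098,400 bytes.
Track D: 18,900 × 553 × 2 × 2 = 41,806,800 bytes.
Track E: 50,400 × 553 × 2 × 1 = 55,742,400 bytes.
Total = 512,133,300 bytes = 0.5 GB.

0.5 GB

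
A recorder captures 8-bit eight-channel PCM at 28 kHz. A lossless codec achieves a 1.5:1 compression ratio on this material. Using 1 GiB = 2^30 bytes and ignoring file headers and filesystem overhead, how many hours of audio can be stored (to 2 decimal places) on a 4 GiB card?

Uncompressed byte rate = 28,000 × 1 × 8 = 224,000 bytes/s.
After 1.5:1 compression, effective rate ≈ 149333.33 bytes/s.
Capacity = 4 × 1,073,741,824 = 4,294,967,296 bytes.
4,294,967,296 / effective rate ≈ 28760.94 s → 7.99 hours.

7.99 hours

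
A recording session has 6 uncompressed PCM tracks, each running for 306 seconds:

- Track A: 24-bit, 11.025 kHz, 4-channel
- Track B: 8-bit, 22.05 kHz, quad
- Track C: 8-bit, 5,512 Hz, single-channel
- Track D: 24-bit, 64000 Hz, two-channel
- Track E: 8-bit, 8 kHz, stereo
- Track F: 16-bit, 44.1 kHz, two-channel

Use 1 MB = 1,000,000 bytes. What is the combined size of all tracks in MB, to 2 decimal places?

Track A: 11,025 × 306 × 3 × 4 = 40,483,800 bytes.
Track B: 22,050 × 306 × 1 × 4 = 26,989,200 bytes.
Track C: 5,512 × 306 × 1 × 1 = 1,686,672 bytes.
Track D: 64,000 × 306 × 3 × 2 = 117,504,000 bytes.
Track E: 8,000 × 306 × 1 × 2 = 4,896,000 bytes.
Track F: 44,100 × 306 × 2 × 2 = 53,978,400 bytes.
Total = 245,538,072 bytes = 245.54 MB.

245.54 MB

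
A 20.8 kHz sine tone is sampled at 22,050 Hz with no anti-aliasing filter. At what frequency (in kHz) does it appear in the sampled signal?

Nyquist = 22,050/2 = 11,025 Hz; 20,800 Hz exceeds it.
Alias = |20,800 − 1×22,050| = |20,800 − 22,050| = 1,250 Hz = 1.25 kHz.

1.25 kHz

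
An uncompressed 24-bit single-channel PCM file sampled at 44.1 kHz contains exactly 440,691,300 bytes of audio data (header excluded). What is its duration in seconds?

Byte rate = 44,100 × 3 × 1 = 132,300 bytes/s.
Duration = 440,691,300 / 132,300 = 3,331 s.

3,331 seconds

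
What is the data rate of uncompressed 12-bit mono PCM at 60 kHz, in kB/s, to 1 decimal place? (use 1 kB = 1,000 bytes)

90.0 kB/s

Bit rate = 60,000 × 12 × 1 = 720,000 bits/s.
720,000 / 8 = 90,000 B/s = 90.0 kB/s.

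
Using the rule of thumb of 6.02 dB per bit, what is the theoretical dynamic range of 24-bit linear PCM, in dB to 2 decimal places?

144.48 dB

24 × 6.02 = 144.48 dB.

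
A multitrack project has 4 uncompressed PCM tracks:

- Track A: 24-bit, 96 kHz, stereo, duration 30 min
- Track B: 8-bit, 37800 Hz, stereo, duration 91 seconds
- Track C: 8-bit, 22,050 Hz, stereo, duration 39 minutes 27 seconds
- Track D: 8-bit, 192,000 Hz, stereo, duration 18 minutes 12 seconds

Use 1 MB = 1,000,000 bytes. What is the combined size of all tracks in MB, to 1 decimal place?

1567.4 MB

Track A: 30 min = 1,800 s; 96,000 × 1,800 × 3 × 2 = 1,036,800,000 bytes.
Track B: 37,800 × 91 × 1 × 2 = 6,879,600 bytes.
Track C: 39 minutes 27 seconds = 2,367 s; 22,050 × 2,367 × 1 × 2 = 104,384,700 bytes.
Track D: 18 minutes 12 seconds = 1,092 s; 192,000 × 1,092 × 1 × 2 = 419,328,000 bytes.
Total = 1,567,392,300 bytes = 1567.4 MB.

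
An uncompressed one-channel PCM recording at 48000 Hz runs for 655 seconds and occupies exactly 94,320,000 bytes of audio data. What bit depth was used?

Bytes per sample = 94,320,000 / (48,000 × 655 × 1) = 94,320,000 / 31,440,000 = 3.
Bit depth = 3 × 8 = 24 bits.

24 bits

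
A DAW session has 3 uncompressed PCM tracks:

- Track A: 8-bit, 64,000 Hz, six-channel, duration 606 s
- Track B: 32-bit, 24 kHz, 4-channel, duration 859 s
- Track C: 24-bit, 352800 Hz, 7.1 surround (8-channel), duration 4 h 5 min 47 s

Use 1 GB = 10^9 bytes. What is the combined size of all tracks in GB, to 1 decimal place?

125.4 GB

Track A: 64,000 × 606 × 1 × 6 = 232,704,000 bytes.
Track B: 24,000 × 859 × 4 × 4 = 329,856,000 bytes.
Track C: 4 h 5 min 47 s = 14,747 s; 352,800 × 14,747 × 3 × 8 = 124,865,798,400 bytes.
Total = 125,428,358,400 bytes = 125.4 GB.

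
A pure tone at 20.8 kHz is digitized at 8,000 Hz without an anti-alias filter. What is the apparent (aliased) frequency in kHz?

3.2 kHz

Nyquist = 8,000/2 = 4,000 Hz; 20,800 Hz exceeds it.
Alias = |20,800 − 3×8,000| = |20,800 − 24,000| = 3,200 Hz = 3.2 kHz.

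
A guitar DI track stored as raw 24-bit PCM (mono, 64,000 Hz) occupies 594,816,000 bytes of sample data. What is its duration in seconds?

3,098 seconds

Byte rate = 64,000 × 3 × 1 = 192,000 bytes/s.
Duration = 594,816,000 / 192,000 = 3,098 s.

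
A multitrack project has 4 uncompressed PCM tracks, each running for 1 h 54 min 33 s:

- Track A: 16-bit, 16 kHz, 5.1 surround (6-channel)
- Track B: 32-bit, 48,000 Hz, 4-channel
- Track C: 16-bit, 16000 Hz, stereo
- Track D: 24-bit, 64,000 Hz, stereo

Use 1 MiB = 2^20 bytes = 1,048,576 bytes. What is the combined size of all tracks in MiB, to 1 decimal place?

1 h 54 min 33 s = 6,873 s.
Track A: 16,000 × 6,873 × 2 × 6 = 1,319,616,000 bytes.
Track B: 48,000 × 6,873 × 4 × 4 = 5,278,464,000 bytes.
Track C: 16,000 × 6,873 × 2 × 2 = 439,872,000 bytes.
Track D: 64,000 × 6,873 × 3 × 2 = 2,639,232,000 bytes.
Total = 9,677,184,000 bytes = 9228.9 MiB.

9228.9 MiB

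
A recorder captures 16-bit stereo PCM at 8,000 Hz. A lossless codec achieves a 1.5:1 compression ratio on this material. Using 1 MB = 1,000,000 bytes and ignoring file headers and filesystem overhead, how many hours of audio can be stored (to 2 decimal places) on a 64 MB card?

Uncompressed byte rate = 8,000 × 2 × 2 = 32,000 bytes/s.
After 1.5:1 compression, effective rate ≈ 21333.33 bytes/s.
Capacity = 64 × 1,000,000 = 64,000,000 bytes.
64,000,000 / effective rate ≈ 3000 s → 0.83 hours.

0.83 hours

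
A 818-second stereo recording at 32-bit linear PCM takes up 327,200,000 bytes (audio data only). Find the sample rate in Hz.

Bytes = sample_rate × seconds × bytes_per_sample × channels.
sample_rate = 327,200,000 / (818 × 4 × 2) = 327,200,000 / 6,544 = 50,000 Hz.

50,000 Hz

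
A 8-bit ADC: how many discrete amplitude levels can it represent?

2^8 = 256.

256 levels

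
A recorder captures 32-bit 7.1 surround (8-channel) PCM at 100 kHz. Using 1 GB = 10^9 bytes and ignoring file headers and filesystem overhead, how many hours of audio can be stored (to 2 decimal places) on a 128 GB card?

Uncompressed byte rate = 100,000 × 4 × 8 = 3,200,000 bytes/s.
Capacity = 128 × 1,000,000,000 = 128,000,000,000 bytes.
128,000,000,000 / 3,200,000 ≈ 40000 s → 11.11 hours.

11.11 hours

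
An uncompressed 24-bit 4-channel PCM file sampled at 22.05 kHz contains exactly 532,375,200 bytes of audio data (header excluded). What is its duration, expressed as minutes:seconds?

33:32

Byte rate = 22,050 × 3 × 4 = 264,600 bytes/s.
Duration = 532,375,200 / 264,600 = 2,012 s.
2,012 s = 33:32.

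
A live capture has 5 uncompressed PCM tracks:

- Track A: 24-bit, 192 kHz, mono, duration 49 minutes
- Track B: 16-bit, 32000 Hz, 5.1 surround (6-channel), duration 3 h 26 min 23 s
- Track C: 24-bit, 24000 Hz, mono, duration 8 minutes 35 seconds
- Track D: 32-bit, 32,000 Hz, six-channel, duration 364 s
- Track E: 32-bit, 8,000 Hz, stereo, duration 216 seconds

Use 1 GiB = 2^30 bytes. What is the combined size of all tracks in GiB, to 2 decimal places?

6.31 GiB

Track A: 49 minutes = 2,940 s; 192,000 × 2,940 × 3 × 1 = 1,693,440,000 bytes.
Track B: 3 h 26 min 23 s = 12,383 s; 32,000 × 12,383 × 2 × 6 = 4,755,072,000 bytes.
Track C: 8 minutes 35 seconds = 515 s; 24,000 × 515 × 3 × 1 = 37,080,000 bytes.
Track D: 32,000 × 364 × 4 × 6 = 279,552,000 bytes.
Track E: 8,000 × 216 × 4 × 2 = 13,824,000 bytes.
Total = 6,778,968,000 bytes = 6.31 GiB.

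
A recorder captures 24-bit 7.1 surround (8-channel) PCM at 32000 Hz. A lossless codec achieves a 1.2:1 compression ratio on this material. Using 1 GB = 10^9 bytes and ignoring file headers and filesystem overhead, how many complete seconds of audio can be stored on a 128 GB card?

Uncompressed byte rate = 32,000 × 3 × 8 = 768,000 bytes/s.
After 1.2:1 compression, effective rate ≈ 640000 bytes/s.
Capacity = 128 × 1,000,000,000 = 128,000,000,000 bytes.
128,000,000,000 / effective rate ≈ 200000 s → 200,000 seconds.

200,000 seconds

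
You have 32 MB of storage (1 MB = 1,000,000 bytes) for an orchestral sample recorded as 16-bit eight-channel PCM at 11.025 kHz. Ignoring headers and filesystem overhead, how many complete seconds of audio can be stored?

181 seconds

Uncompressed byte rate = 11,025 × 2 × 8 = 176,400 bytes/s.
Capacity = 32 × 1,000,000 = 32,000,000 bytes.
32,000,000 / 176,400 ≈ 181.41 s → 181 seconds.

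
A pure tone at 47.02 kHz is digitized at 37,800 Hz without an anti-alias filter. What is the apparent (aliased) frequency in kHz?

Nyquist = 37,800/2 = 18,900 Hz; 47,020 Hz exceeds it.
Alias = |47,020 − 1×37,800| = |47,020 − 37,800| = 9,220 Hz = 9.22 kHz.

9.22 kHz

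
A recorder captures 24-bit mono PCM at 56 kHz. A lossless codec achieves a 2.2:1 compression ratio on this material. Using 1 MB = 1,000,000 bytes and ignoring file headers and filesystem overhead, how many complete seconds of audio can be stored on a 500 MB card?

Uncompressed byte rate = 56,000 × 3 × 1 = 168,000 bytes/s.
After 2.2:1 compression, effective rate ≈ 76363.64 bytes/s.
Capacity = 500 × 1,000,000 = 500,000,000 bytes.
500,000,000 / effective rate ≈ 6547.62 s → 6,547 seconds.

6,547 seconds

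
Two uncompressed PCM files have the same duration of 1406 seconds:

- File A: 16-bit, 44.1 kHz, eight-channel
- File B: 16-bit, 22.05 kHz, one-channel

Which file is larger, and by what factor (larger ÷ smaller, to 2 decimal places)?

File A: 44,100 × 2 × 8 = 705,600 bytes/s.
File B: 22,050 × 2 × 1 = 44,100 bytes/s.
File A is larger; ratio = 992,073,600 / 62,004,600 = 16.00.

File A, by a factor of 16.00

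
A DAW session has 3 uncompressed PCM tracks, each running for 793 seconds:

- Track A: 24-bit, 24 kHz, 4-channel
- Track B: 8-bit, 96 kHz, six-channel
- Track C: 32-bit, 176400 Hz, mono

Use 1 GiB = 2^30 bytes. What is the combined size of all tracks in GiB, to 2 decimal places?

Track A: 24,000 × 793 × 3 × 4 = 228,384,000 bytes.
Track B: 96,000 × 793 × 1 × 6 = 456,768,000 bytes.
Track C: 176,400 × 793 × 4 × 1 = 559,540,800 bytes.
Total = 1,244,692,800 bytes = 1.16 GiB.

1.16 GiB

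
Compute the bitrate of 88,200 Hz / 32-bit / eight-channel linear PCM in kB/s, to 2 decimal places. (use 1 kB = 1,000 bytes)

Bit rate = 88,200 × 32 × 8 = 22,579,200 bits/s.
22,579,200 / 8 = 2,822,400 B/s = 2822.40 kB/s.

2822.40 kB/s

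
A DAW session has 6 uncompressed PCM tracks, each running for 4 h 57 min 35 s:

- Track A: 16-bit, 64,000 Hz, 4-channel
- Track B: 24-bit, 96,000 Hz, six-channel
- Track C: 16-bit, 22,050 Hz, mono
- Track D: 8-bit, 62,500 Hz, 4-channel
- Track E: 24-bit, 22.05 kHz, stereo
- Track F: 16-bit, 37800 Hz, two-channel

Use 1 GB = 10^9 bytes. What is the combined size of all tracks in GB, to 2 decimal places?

4 h 57 min 35 s = 17,855 s.
Track A: 64,000 × 17,855 × 2 × 4 = 9,141,760,000 bytes.
Track B: 96,000 × 17,855 × 3 × 6 = 30,853,440,000 bytes.
Track C: 22,050 × 17,855 × 2 × 1 = 787,405,500 bytes.
Track D: 62,500 × 17,855 × 1 × 4 = 4,463,750,000 bytes.
Track E: 22,050 × 17,855 × 3 × 2 = 2,362,216,500 bytes.
Track F: 37,800 × 17,855 × 2 × 2 = 2,699,676,000 bytes.
Total = 50,308,248,000 bytes = 50.31 GB.

50.31 GB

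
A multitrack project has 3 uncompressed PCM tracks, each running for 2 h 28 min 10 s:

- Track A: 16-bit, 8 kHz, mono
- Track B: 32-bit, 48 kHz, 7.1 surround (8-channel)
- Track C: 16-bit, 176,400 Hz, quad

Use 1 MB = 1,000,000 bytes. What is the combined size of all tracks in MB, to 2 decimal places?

26342.85 MB

2 h 28 min 10 s = 8,890 s.
Track A: 8,000 × 8,890 × 2 × 1 = 142,240,000 bytes.
Track B: 48,000 × 8,890 × 4 × 8 = 13,655,040,000 bytes.
Track C: 176,400 × 8,890 × 2 × 4 = 12,545,568,000 bytes.
Total = 26,342,848,000 bytes = 26342.85 MB.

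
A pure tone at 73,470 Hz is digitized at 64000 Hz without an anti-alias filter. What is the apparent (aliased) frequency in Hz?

9,470 Hz

Nyquist = 64,000/2 = 32,000 Hz; 73,470 Hz exceeds it.
Alias = |73,470 − 1×64,000| = |73,470 − 64,000| = 9,470 Hz.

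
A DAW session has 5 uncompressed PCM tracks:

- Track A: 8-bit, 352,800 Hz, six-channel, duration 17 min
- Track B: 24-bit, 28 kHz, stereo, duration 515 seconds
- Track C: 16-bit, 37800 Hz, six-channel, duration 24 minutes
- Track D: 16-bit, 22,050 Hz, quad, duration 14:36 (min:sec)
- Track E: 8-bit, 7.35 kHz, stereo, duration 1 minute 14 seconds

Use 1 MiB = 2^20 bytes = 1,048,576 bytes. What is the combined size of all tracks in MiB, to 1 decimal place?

2913.0 MiB

Track A: 17 min = 1,020 s; 352,800 × 1,020 × 1 × 6 = 2,159,136,000 bytes.
Track B: 28,000 × 515 × 3 × 2 = 86,520,000 bytes.
Track C: 24 minutes = 1,440 s; 37,800 × 1,440 × 2 × 6 = 653,184,000 bytes.
Track D: 14:36 (min:sec) = 876 s; 22,050 × 876 × 2 × 4 = 154,526,400 bytes.
Track E: 1 minute 14 seconds = 74 s; 7,350 × 74 × 1 × 2 = 1,087,800 bytes.
Total = 3,054,454,200 bytes = 2913.0 MiB.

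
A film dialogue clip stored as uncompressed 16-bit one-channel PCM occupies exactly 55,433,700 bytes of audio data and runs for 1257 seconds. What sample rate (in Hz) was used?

22,050 Hz

Bytes = sample_rate × seconds × bytes_per_sample × channels.
sample_rate = 55,433,700 / (1,257 × 2 × 1) = 55,433,700 / 2,514 = 22,050 Hz.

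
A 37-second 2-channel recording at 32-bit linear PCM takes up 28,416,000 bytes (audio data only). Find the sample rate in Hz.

Bytes = sample_rate × seconds × bytes_per_sample × channels.
sample_rate = 28,416,000 / (37 × 4 × 2) = 28,416,000 / 296 = 96,000 Hz.

96,000 Hz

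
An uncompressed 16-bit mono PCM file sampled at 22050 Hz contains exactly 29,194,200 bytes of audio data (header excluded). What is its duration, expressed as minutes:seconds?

Byte rate = 22,050 × 2 × 1 = 44,100 bytes/s.
Duration = 29,194,200 / 44,100 = 662 s.
662 s = 11:02.

11:02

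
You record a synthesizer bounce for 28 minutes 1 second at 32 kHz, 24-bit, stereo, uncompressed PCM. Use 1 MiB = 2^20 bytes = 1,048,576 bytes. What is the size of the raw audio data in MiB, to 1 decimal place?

Duration = 28 minutes 1 second = 1,681 s.
Bytes = 32,000 samples/s × 1,681 s × 3 bytes/sample × 2 ch = 322,752,000 bytes.
322,752,000 / 1,048,576 = 307.8 MiB.

307.8 MiB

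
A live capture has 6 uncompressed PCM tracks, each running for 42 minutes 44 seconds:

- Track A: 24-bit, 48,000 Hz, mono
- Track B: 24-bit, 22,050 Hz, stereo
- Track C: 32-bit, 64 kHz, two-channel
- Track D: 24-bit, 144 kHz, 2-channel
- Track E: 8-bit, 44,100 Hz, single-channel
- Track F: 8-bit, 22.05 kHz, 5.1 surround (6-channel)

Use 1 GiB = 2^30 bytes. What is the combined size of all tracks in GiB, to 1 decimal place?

42 minutes 44 seconds = 2,564 s.
Track A: 48,000 × 2,564 × 3 × 1 = 369,216,000 bytes.
Track B: 22,050 × 2,564 × 3 × 2 = 339,217,200 bytes.
Track C: 64,000 × 2,564 × 4 × 2 = 1,312,768,000 bytes.
Track D: 144,000 × 2,564 × 3 × 2 = 2,215,296,000 bytes.
Track E: 44,100 × 2,564 × 1 × 1 = 113,072,400 bytes.
Track F: 22,050 × 2,564 × 1 × 6 = 339,217,200 bytes.
Total = 4,688,786,800 bytes = 4.4 GiB.

4.4 GiB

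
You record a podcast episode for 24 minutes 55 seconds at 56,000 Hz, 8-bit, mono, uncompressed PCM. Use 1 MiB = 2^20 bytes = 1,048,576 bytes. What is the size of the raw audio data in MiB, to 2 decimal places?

Duration = 24 minutes 55 seconds = 1,495 s.
Bytes = 56,000 samples/s × 1,495 s × 1 bytes/sample × 1 ch = 83,720,000 bytes.
83,720,000 / 1,048,576 = 79.84 MiB.

79.84 MiB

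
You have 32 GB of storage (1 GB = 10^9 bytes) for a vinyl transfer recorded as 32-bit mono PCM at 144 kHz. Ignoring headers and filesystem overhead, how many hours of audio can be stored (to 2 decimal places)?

Uncompressed byte rate = 144,000 × 4 × 1 = 576,000 bytes/s.
Capacity = 32 × 1,000,000,000 = 32,000,000,000 bytes.
32,000,000,000 / 576,000 ≈ 55555.56 s → 15.43 hours.

15.43 hours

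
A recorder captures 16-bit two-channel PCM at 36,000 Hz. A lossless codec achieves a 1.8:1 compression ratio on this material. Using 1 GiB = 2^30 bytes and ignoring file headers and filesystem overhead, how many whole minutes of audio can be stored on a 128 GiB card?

28,633 minutes

Uncompressed byte rate = 36,000 × 2 × 2 = 144,000 bytes/s.
After 1.8:1 compression, effective rate ≈ 80000 bytes/s.
Capacity = 128 × 1,073,741,824 = 137,438,953,472 bytes.
137,438,953,472 / effective rate ≈ 1717986.92 s → 28,633 minutes.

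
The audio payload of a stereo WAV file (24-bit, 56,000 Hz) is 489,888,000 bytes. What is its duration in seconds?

Byte rate = 56,000 × 3 × 2 = 336,000 bytes/s.
Duration = 489,888,000 / 336,000 = 1,458 s.

1,458 seconds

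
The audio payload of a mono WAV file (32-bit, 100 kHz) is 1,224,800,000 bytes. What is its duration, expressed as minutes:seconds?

Byte rate = 100,000 × 4 × 1 = 400,000 bytes/s.
Duration = 1,224,800,000 / 400,000 = 3,062 s.
3,062 s = 51:02.

51:02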